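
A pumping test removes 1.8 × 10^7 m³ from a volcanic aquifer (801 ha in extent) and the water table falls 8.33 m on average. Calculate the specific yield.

A = 801 ha = 8.01 × 10^6 m²
Sy = ΔV / (A × Δh) = 1.8 × 10^7 m³ / (8.01 × 10^6 m² × 8.33 m) = 0.2698

Sy ≈ 0.27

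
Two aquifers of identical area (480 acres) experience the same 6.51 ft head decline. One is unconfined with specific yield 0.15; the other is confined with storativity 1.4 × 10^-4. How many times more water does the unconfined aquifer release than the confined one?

ΔV_u / ΔV_c ≈ 1070

A = 480 acres = 1.942 × 10^6 m²
Δh = 6.51 ft = 1.984 m
Unconfined: ΔV_u = Sy × A × Δh = 0.15 × 1.942 × 10^6 × 1.984 = 5.782 × 10^5 m³
Confined: ΔV_c = S × A × Δh = 1.4 × 10^-4 × 1.942 × 10^6 × 1.984 = 539.6 m³
Ratio = ΔV_u / ΔV_c = Sy / S = 0.15 / 1.4 × 10^-4 = 1071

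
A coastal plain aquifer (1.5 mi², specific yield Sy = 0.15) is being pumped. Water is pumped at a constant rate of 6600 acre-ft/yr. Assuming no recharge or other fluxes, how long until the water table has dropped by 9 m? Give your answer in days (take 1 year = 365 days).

A = 1.5 mi² = 3.885 × 10^6 m²
ΔV = Sy × A × Δh = 0.15 × 3.885 × 10^6 × 9 = 5.245 × 10^6 m³
Q = 6600 acre-ft/yr = 22300 m³/d
t = ΔV / Q = 5.245 × 10^6 m³ / 22300 m³/d = 235.1 d

t ≈ 235 days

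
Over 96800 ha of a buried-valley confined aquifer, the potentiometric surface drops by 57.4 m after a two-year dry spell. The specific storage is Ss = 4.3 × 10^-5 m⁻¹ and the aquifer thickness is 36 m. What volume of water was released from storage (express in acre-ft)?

ΔV ≈ 69700 acre-ft

S = Ss × b = 4.3 × 10^-5 m⁻¹ × 36 m = 1.548 × 10^-3
A = 96800 ha = 9.68 × 10^8 m²
ΔV = S × A × Δh = 0.001548 × 9.68 × 10^8 m² × 57.4 m = 8.601 × 10^7 m³
ΔV = 8.601 × 10^7 m³ = 69730 acre-ft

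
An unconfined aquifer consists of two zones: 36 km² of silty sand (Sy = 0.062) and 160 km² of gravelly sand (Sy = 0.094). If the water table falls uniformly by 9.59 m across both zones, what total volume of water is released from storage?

ΔV ≈ 1.66 × 10^8 m³

A₁ = 36 km² = 3.6 × 10^7 m²; A₂ = 160 km² = 1.6 × 10^8 m²
ΔV₁ = 0.062 × 3.6 × 10^7 × 9.59 = 2.14 × 10^7 m³
ΔV₂ = 0.094 × 1.6 × 10^8 × 9.59 = 1.442 × 10^8 m³
ΔV = ΔV₁ + ΔV₂ = 1.656 × 10^8 m³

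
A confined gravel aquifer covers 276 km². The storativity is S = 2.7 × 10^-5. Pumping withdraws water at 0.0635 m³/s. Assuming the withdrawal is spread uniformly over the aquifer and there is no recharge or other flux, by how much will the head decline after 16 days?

Δh ≈ 11.8 m

A = 276 km² = 2.76 × 10^8 m²
Q = 0.0635 m³/s = 5486 m³/d
ΔV = Q × t = 5486 m³/d × 16 d = 87780 m³
Δh = ΔV / (S × A) = 87780 / (2.7 × 10^-5 × 2.76 × 10^8) = 11.78 m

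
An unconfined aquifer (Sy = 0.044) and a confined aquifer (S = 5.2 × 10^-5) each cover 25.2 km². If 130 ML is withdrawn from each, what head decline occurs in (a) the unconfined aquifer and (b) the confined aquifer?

A = 25.2 km² = 2.52 × 10^7 m²
ΔV = 130 ML = 1.3 × 10^5 m³
Unconfined: Δh_u = ΔV/(Sy·A) = 1.3 × 10^5/(0.044 × 2.52 × 10^7) = 0.1172 m
Confined: Δh_c = ΔV/(S·A) = 1.3 × 10^5/(5.2 × 10^-5 × 2.52 × 10^7) = 99.21 m

Δh_u ≈ 0.117 m; Δh_c ≈ 99.2 m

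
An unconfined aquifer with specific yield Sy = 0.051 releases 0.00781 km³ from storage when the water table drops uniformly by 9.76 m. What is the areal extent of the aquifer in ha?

A ≈ 1570 ha

ΔV = 0.00781 km³ = 7.81 × 10^6 m³
A = ΔV / (Sy × Δh) = 7.81 × 10^6 / (0.051 × 9.76) = 1.569 × 10^7 m²
A = 1.569 × 10^7 m² = 1569 ha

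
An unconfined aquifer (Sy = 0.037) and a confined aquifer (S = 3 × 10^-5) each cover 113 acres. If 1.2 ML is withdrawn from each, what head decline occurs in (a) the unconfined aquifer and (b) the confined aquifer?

Δh_u ≈ 0.0709 m; Δh_c ≈ 87.5 m

A = 113 acres = 4.573 × 10^5 m²
ΔV = 1.2 ML = 1200 m³
Unconfined: Δh_u = ΔV/(Sy·A) = 1200/(0.037 × 4.573 × 10^5) = 0.07092 m
Confined: Δh_c = ΔV/(S·A) = 1200/(3 × 10^-5 × 4.573 × 10^5) = 87.47 m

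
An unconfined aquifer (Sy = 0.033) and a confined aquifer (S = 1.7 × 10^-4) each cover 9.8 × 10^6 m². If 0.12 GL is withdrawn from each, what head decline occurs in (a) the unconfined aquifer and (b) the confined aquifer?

Δh_u ≈ 0.371 m; Δh_c ≈ 72 m

ΔV = 0.12 GL = 1.2 × 10^5 m³
Unconfined: Δh_u = ΔV/(Sy·A) = 1.2 × 10^5/(0.033 × 9.8 × 10^6) = 0.3711 m
Confined: Δh_c = ΔV/(S·A) = 1.2 × 10^5/(1.7 × 10^-4 × 9.8 × 10^6) = 72.03 m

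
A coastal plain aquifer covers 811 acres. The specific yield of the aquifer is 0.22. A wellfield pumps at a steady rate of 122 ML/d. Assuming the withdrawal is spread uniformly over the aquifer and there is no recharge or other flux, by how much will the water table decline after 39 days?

A = 811 acres = 3.282 × 10^6 m²
Q = 122 ML/d = 1.22 × 10^5 m³/d
ΔV = Q × t = 1.22 × 10^5 m³/d × 39 d = 4.758 × 10^6 m³
Δh = ΔV / (Sy × A) = 4.758 × 10^6 / (0.22 × 3.282 × 10^6) = 6.59 m

Δh ≈ 6.59 m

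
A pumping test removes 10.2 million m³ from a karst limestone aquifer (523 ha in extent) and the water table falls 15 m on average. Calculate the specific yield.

Sy ≈ 0.13

A = 523 ha = 5.23 × 10^6 m²
ΔV = 10.2 million m³ = 1.02 × 10^7 m³
Sy = ΔV / (A × Δh) = 1.02 × 10^7 m³ / (5.23 × 10^6 m² × 15 m) = 0.13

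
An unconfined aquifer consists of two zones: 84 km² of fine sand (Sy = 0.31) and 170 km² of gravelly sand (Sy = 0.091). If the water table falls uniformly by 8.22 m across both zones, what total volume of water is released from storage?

ΔV ≈ 3.41 × 10^8 m³

A₁ = 84 km² = 8.4 × 10^7 m²; A₂ = 170 km² = 1.7 × 10^8 m²
ΔV₁ = 0.31 × 8.4 × 10^7 × 8.22 = 2.14 × 10^8 m³
ΔV₂ = 0.091 × 1.7 × 10^8 × 8.22 = 1.272 × 10^8 m³
ΔV = ΔV₁ + ΔV₂ = 3.412 × 10^8 m³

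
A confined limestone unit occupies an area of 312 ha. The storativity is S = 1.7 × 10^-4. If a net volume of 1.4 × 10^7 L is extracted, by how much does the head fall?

A = 312 ha = 3.12 × 10^6 m²
ΔV = 1.4 × 10^7 L = 14000 m³
Δh = ΔV / (S × A) = 14000 m³ / (1.7 × 10^-4 × 3.12 × 10^6 m²) = 26.4 m

Δh ≈ 26.4 m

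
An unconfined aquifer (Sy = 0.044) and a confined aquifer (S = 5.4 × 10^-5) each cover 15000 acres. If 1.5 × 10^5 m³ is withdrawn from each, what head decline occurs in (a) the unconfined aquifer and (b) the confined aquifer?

A = 15000 acres = 6.07 × 10^7 m²
Unconfined: Δh_u = ΔV/(Sy·A) = 1.5 × 10^5/(0.044 × 6.07 × 10^7) = 0.05616 m
Confined: Δh_c = ΔV/(S·A) = 1.5 × 10^5/(5.4 × 10^-5 × 6.07 × 10^7) = 45.76 m

Δh_u ≈ 0.0562 m; Δh_c ≈ 45.8 m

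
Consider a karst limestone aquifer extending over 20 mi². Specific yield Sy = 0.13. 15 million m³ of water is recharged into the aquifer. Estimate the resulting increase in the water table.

Δh ≈ 2.23 m

A = 20 mi² = 5.18 × 10^7 m²
ΔV = 15 million m³ = 1.5 × 10^7 m³
Δh = ΔV / (Sy × A) = 1.5 × 10^7 m³ / (0.13 × 5.18 × 10^7 m²) = 2.228 m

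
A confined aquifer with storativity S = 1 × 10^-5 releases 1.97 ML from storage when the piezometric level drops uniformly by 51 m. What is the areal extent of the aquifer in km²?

A ≈ 3.86 km²

ΔV = 1.97 ML = 1970 m³
A = ΔV / (S × Δh) = 1970 / (1 × 10^-5 × 51) = 3.863 × 10^6 m²
A = 3.863 × 10^6 m² = 3.863 km²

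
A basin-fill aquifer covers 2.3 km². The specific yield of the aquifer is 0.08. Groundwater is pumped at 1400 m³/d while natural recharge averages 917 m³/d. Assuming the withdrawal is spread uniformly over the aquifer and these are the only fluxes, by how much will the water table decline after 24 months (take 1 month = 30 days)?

A = 2.3 km² = 2.3 × 10^6 m²
Net abstraction = 1400 − 917 = 483 m³/d
t = 24 months = 720 d
ΔV = Q × t = 483 m³/d × 720 d = 3.478 × 10^5 m³
Δh = ΔV / (Sy × A) = 3.478 × 10^5 / (0.08 × 2.3 × 10^6) = 1.89 m

Δh ≈ 1.89 m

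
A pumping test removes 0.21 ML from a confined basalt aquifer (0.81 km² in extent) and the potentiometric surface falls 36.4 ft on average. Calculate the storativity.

S ≈ 2.3 × 10^-5

A = 0.81 km² = 8.1 × 10^5 m²
Δh = 36.4 ft = 11.09 m
ΔV = 0.21 ML = 210 m³
S = ΔV / (A × Δh) = 210 m³ / (8.1 × 10^5 m² × 11.09 m) = 2.337 × 10^-5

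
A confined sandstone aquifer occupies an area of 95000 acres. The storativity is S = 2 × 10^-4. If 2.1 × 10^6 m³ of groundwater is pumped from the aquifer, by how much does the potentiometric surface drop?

Δh ≈ 27.3 m

A = 95000 acres = 3.845 × 10^8 m²
Δh = ΔV / (S × A) = 2.1 × 10^6 m³ / (2 × 10^-4 × 3.845 × 10^8 m²) = 27.31 m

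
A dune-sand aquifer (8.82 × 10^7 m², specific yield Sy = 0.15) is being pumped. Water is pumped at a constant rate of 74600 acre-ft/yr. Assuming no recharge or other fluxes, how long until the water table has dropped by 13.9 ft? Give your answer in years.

Δh = 13.9 ft = 4.237 m
ΔV = Sy × A × Δh = 0.15 × 8.82 × 10^7 × 4.237 = 5.605 × 10^7 m³
Q = 74600 acre-ft/yr = 2.521 × 10^5 m³/d
t = ΔV / Q = 5.605 × 10^7 m³ / 2.521 × 10^5 m³/d = 222.3 d
t = 222.3 d ≈ 0.6091 years

t ≈ 0.609 years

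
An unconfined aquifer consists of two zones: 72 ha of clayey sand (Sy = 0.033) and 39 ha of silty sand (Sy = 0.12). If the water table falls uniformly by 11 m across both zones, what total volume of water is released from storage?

ΔV ≈ 7.76 × 10^5 m³

A₁ = 72 ha = 7.2 × 10^5 m²; A₂ = 39 ha = 3.9 × 10^5 m²
ΔV₁ = 0.033 × 7.2 × 10^5 × 11 = 2.614 × 10^5 m³
ΔV₂ = 0.12 × 3.9 × 10^5 × 11 = 5.148 × 10^5 m³
ΔV = ΔV₁ + ΔV₂ = 7.762 × 10^5 m³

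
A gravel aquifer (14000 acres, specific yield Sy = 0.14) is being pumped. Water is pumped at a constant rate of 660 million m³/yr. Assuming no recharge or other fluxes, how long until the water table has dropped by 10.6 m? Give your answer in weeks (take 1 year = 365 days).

A = 14000 acres = 5.666 × 10^7 m²
ΔV = Sy × A × Δh = 0.14 × 5.666 × 10^7 × 10.6 = 8.408 × 10^7 m³
Q = 660 million m³/yr = 1.808 × 10^6 m³/d
t = ΔV / Q = 8.408 × 10^7 m³ / 1.808 × 10^6 m³/d = 46.5 d
t = 46.5 d ≈ 6.642 weeks

t ≈ 6.64 weeks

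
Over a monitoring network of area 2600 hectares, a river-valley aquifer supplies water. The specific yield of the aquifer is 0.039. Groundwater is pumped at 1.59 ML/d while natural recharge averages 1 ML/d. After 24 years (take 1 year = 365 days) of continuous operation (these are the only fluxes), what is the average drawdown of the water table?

A = 2600 hectares = 2.6 × 10^7 m²
Net abstraction = 1.59 − 1 = 0.59 ML/d
Q_net = 0.59 ML/d = 590 m³/d
t = 24 years = 8760 d
ΔV = Q × t = 590 m³/d × 8760 d = 5.168 × 10^6 m³
Δh = ΔV / (Sy × A) = 5.168 × 10^6 / (0.039 × 2.6 × 10^7) = 5.097 m

Δh ≈ 5.1 m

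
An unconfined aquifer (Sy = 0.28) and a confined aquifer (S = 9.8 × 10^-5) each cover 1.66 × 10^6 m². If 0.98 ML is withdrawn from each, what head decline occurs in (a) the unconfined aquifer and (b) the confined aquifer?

Δh_u ≈ 0.00211 m; Δh_c ≈ 6.02 m

ΔV = 0.98 ML = 980 m³
Unconfined: Δh_u = ΔV/(Sy·A) = 980/(0.28 × 1.66 × 10^6) = 0.002108 m
Confined: Δh_c = ΔV/(S·A) = 980/(9.8 × 10^-5 × 1.66 × 10^6) = 6.024 m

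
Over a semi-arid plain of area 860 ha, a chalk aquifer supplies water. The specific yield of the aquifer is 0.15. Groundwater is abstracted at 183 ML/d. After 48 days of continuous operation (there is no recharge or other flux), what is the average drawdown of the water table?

Δh ≈ 6.81 m

A = 860 ha = 8.6 × 10^6 m²
Q = 183 ML/d = 1.83 × 10^5 m³/d
ΔV = Q × t = 1.83 × 10^5 m³/d × 48 d = 8.784 × 10^6 m³
Δh = ΔV / (Sy × A) = 8.784 × 10^6 / (0.15 × 8.6 × 10^6) = 6.809 m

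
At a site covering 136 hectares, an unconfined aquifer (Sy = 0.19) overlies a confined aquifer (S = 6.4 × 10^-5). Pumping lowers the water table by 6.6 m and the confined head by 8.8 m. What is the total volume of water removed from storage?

A = 136 hectares = 1.36 × 10^6 m²
Unconfined: ΔV_u = Sy × A × Δh_u = 0.19 × 1.36 × 10^6 × 6.6 = 1.705 × 10^6 m³
Confined: ΔV_c = S × A × Δh_c = 6.4 × 10^-5 × 1.36 × 10^6 × 8.8 = 766 m³
Total ΔV = 1.705 × 10^6 + 766 = 1.706 × 10^6 m³

ΔV ≈ 1.71 × 10^6 m³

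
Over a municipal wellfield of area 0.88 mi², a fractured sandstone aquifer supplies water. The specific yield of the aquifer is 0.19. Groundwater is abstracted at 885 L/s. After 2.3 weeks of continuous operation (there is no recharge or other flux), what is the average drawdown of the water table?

Δh ≈ 2.84 m

A = 0.88 mi² = 2.279 × 10^6 m²
Q = 885 L/s = 76460 m³/d
t = 2.3 weeks = 16.1 d
ΔV = Q × t = 76460 m³/d × 16.1 d = 1.231 × 10^6 m³
Δh = ΔV / (Sy × A) = 1.231 × 10^6 / (0.19 × 2.279 × 10^6) = 2.843 m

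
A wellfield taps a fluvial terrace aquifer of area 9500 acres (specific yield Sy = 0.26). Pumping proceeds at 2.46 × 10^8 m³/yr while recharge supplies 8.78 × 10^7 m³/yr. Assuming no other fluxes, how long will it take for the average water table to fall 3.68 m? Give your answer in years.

A = 9500 acres = 3.845 × 10^7 m²
ΔV = Sy × A × Δh = 0.26 × 3.845 × 10^7 × 3.68 = 3.678 × 10^7 m³
Net withdrawal = 2.46 × 10^8 − 8.78 × 10^7 = 1.582 × 10^8 m³/yr = 4.334 × 10^5 m³/d
t = ΔV / Q = 3.678 × 10^7 m³ / 4.334 × 10^5 m³/d = 84.87 d
t = 84.87 d ≈ 0.2325 years

t ≈ 0.233 years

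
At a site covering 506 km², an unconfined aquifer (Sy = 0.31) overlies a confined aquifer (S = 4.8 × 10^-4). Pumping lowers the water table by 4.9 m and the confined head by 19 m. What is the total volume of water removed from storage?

A = 506 km² = 5.06 × 10^8 m²
Unconfined: ΔV_u = Sy × A × Δh_u = 0.31 × 5.06 × 10^8 × 4.9 = 7.686 × 10^8 m³
Confined: ΔV_c = S × A × Δh_c = 4.8 × 10^-4 × 5.06 × 10^8 × 19 = 4.615 × 10^6 m³
Total ΔV = 7.686 × 10^8 + 4.615 × 10^6 = 7.732 × 10^8 m³

ΔV ≈ 7.73 × 10^8 m³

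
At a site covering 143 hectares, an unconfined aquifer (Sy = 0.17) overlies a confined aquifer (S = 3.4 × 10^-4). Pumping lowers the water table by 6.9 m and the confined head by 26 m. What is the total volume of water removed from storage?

ΔV ≈ 1.69 × 10^6 m³

A = 143 hectares = 1.43 × 10^6 m²
Unconfined: ΔV_u = Sy × A × Δh_u = 0.17 × 1.43 × 10^6 × 6.9 = 1.677 × 10^6 m³
Confined: ΔV_c = S × A × Δh_c = 3.4 × 10^-4 × 1.43 × 10^6 × 26 = 12640 m³
Total ΔV = 1.677 × 10^6 + 12640 = 1.69 × 10^6 m³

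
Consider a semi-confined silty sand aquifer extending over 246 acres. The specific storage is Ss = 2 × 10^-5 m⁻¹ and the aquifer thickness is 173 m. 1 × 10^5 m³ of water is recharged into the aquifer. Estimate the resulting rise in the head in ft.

Δh ≈ 95.2 ft

S = Ss × b = 2 × 10^-5 m⁻¹ × 173 m = 3.46 × 10^-3
A = 246 acres = 9.955 × 10^5 m²
Δh = ΔV / (S × A) = 1 × 10^5 m³ / (0.00346 × 9.955 × 10^5 m²) = 29.03 m
Δh = 29.03 m = 95.25 ft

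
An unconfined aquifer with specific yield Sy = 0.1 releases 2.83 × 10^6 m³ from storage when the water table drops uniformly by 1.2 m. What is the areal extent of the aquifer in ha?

A ≈ 2360 ha

A = ΔV / (Sy × Δh) = 2.83 × 10^6 / (0.1 × 1.2) = 2.358 × 10^7 m²
A = 2.358 × 10^7 m² = 2358 ha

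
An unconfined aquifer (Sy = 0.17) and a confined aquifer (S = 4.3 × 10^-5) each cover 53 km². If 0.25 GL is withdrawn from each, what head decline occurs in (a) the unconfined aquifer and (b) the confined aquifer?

Δh_u ≈ 0.0277 m; Δh_c ≈ 110 m

A = 53 km² = 5.3 × 10^7 m²
ΔV = 0.25 GL = 2.5 × 10^5 m³
Unconfined: Δh_u = ΔV/(Sy·A) = 2.5 × 10^5/(0.17 × 5.3 × 10^7) = 0.02775 m
Confined: Δh_c = ΔV/(S·A) = 2.5 × 10^5/(4.3 × 10^-5 × 5.3 × 10^7) = 109.7 m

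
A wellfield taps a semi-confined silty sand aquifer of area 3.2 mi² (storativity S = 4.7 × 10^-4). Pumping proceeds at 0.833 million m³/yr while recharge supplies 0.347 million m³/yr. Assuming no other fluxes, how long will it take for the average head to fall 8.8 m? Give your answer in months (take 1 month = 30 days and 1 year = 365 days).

t ≈ 0.858 months

A = 3.2 mi² = 8.288 × 10^6 m²
ΔV = S × A × Δh = 4.7 × 10^-4 × 8.288 × 10^6 × 8.8 = 34280 m³
Net withdrawal = 0.833 − 0.347 = 0.486 million m³/yr = 1332 m³/d
t = ΔV / Q = 34280 m³ / 1332 m³/d = 25.74 d
t = 25.74 d ≈ 0.8582 months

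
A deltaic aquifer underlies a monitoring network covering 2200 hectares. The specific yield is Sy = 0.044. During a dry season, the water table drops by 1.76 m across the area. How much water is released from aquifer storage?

ΔV ≈ 1.7 × 10^6 m³

A = 2200 hectares = 2.2 × 10^7 m²
ΔV = Sy × A × Δh = 0.044 × 2.2 × 10^7 m² × 1.76 m = 1.704 × 10^6 m³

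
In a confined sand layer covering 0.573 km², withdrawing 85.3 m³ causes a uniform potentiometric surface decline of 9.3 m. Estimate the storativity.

A = 0.573 km² = 5.73 × 10^5 m²
S = ΔV / (A × Δh) = 85.3 m³ / (5.73 × 10^5 m² × 9.3 m) = 1.601 × 10^-5

S ≈ 1.6 × 10^-5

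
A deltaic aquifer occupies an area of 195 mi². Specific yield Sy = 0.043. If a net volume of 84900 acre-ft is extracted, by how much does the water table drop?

A = 195 mi² = 5.05 × 10^8 m²
ΔV = 84900 acre-ft = 1.047 × 10^8 m³
Δh = ΔV / (Sy × A) = 1.047 × 10^8 m³ / (0.043 × 5.05 × 10^8 m²) = 4.822 m

Δh ≈ 4.82 m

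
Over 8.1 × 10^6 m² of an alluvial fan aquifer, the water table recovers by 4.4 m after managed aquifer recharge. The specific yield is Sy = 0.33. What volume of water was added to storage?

ΔV = Sy × A × Δh = 0.33 × 8.1 × 10^6 m² × 4.4 m = 1.176 × 10^7 m³

ΔV ≈ 1.18 × 10^7 m³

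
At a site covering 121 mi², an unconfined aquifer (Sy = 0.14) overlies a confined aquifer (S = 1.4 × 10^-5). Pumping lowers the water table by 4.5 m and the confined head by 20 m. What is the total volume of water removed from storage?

ΔV ≈ 1.98 × 10^8 m³

A = 121 mi² = 3.134 × 10^8 m²
Unconfined: ΔV_u = Sy × A × Δh_u = 0.14 × 3.134 × 10^8 × 4.5 = 1.974 × 10^8 m³
Confined: ΔV_c = S × A × Δh_c = 1.4 × 10^-5 × 3.134 × 10^8 × 20 = 87750 m³
Total ΔV = 1.974 × 10^8 + 87750 = 1.975 × 10^8 m³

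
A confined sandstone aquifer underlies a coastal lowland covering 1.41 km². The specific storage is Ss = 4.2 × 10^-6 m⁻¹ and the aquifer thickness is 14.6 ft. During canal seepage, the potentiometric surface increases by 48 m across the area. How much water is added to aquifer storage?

ΔV ≈ 1260 m³

b = 14.6 ft = 4.45 m
S = Ss × b = 4.2 × 10^-6 m⁻¹ × 4.45 m = 1.869 × 10^-5
A = 1.41 km² = 1.41 × 10^6 m²
ΔV = S × A × Δh = 1.869 × 10^-5 × 1.41 × 10^6 m² × 48 m = 1265 m³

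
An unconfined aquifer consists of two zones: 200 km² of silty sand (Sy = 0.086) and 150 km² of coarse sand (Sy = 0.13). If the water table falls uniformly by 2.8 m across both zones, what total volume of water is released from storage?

ΔV ≈ 1.03 × 10^8 m³

A₁ = 200 km² = 2 × 10^8 m²; A₂ = 150 km² = 1.5 × 10^8 m²
ΔV₁ = 0.086 × 2 × 10^8 × 2.8 = 4.816 × 10^7 m³
ΔV₂ = 0.13 × 1.5 × 10^8 × 2.8 = 5.46 × 10^7 m³
ΔV = ΔV₁ + ΔV₂ = 1.028 × 10^8 m³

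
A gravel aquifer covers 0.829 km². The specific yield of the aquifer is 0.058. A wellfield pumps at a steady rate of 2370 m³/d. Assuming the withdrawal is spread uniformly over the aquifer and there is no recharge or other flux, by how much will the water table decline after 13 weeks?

A = 0.829 km² = 8.29 × 10^5 m²
t = 13 weeks = 91 d
ΔV = Q × t = 2370 m³/d × 91 d = 2.157 × 10^5 m³
Δh = ΔV / (Sy × A) = 2.157 × 10^5 / (0.058 × 8.29 × 10^5) = 4.485 m

Δh ≈ 4.49 m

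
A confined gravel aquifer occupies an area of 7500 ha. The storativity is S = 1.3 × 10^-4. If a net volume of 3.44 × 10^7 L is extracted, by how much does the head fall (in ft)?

Δh ≈ 11.6 ft

A = 7500 ha = 7.5 × 10^7 m²
ΔV = 3.44 × 10^7 L = 34400 m³
Δh = ΔV / (S × A) = 34400 m³ / (1.3 × 10^-4 × 7.5 × 10^7 m²) = 3.528 m
Δh = 3.528 m = 11.58 ft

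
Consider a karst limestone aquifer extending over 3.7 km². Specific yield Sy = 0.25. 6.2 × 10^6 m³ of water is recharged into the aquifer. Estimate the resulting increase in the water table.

A = 3.7 km² = 3.7 × 10^6 m²
Δh = ΔV / (Sy × A) = 6.2 × 10^6 m³ / (0.25 × 3.7 × 10^6 m²) = 6.703 m

Δh ≈ 6.7 m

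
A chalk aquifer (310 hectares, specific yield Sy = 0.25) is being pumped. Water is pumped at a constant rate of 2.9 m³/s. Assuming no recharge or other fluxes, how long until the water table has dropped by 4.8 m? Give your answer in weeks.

A = 310 hectares = 3.1 × 10^6 m²
ΔV = Sy × A × Δh = 0.25 × 3.1 × 10^6 × 4.8 = 3.72 × 10^6 m³
Q = 2.9 m³/s = 2.506 × 10^5 m³/d
t = ΔV / Q = 3.72 × 10^6 m³ / 2.506 × 10^5 m³/d = 14.85 d
t = 14.85 d ≈ 2.121 weeks

t ≈ 2.12 weeks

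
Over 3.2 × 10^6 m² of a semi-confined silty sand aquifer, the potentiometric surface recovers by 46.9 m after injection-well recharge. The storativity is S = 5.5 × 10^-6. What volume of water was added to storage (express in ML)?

ΔV ≈ 0.825 ML

ΔV = S × A × Δh = 5.5 × 10^-6 × 3.2 × 10^6 m² × 46.9 m = 825.4 m³
ΔV = 825.4 m³ = 0.8254 ML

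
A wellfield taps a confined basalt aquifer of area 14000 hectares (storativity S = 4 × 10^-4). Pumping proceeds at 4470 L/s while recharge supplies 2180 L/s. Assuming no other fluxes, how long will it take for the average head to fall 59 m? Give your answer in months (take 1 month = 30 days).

A = 14000 hectares = 1.4 × 10^8 m²
ΔV = S × A × Δh = 4 × 10^-4 × 1.4 × 10^8 × 59 = 3.304 × 10^6 m³
Net withdrawal = 4470 − 2180 = 2290 L/s = 1.979 × 10^5 m³/d
t = ΔV / Q = 3.304 × 10^6 m³ / 1.979 × 10^5 m³/d = 16.7 d
t = 16.7 d ≈ 0.5566 months

t ≈ 0.557 months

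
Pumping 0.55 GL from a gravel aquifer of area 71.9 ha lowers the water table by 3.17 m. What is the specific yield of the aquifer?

Sy ≈ 0.24

A = 71.9 ha = 7.19 × 10^5 m²
ΔV = 0.55 GL = 5.5 × 10^5 m³
Sy = ΔV / (A × Δh) = 5.5 × 10^5 m³ / (7.19 × 10^5 m² × 3.17 m) = 0.2413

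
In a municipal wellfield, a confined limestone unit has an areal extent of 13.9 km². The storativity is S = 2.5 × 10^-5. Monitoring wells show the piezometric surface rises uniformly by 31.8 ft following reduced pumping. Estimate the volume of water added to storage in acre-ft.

A = 13.9 km² = 1.39 × 10^7 m²
Δh = 31.8 ft = 9.693 m
ΔV = S × A × Δh = 2.5 × 10^-5 × 1.39 × 10^7 m² × 9.693 m = 3368 m³
ΔV = 3368 m³ = 2.731 acre-ft

ΔV ≈ 2.73 acre-ft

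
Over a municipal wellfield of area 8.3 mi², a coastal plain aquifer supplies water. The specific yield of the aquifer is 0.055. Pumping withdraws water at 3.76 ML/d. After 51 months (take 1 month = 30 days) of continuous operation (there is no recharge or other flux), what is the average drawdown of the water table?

Δh ≈ 4.87 m

A = 8.3 mi² = 2.15 × 10^7 m²
Q = 3.76 ML/d = 3760 m³/d
t = 51 months = 1530 d
ΔV = Q × t = 3760 m³/d × 1530 d = 5.753 × 10^6 m³
Δh = ΔV / (Sy × A) = 5.753 × 10^6 / (0.055 × 2.15 × 10^7) = 4.866 m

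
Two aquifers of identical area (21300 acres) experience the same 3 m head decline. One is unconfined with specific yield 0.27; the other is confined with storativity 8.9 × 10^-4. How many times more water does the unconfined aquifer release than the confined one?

A = 21300 acres = 8.62 × 10^7 m²
Unconfined: ΔV_u = Sy × A × Δh = 0.27 × 8.62 × 10^7 × 3 = 6.982 × 10^7 m³
Confined: ΔV_c = S × A × Δh = 8.9 × 10^-4 × 8.62 × 10^7 × 3 = 2.301 × 10^5 m³
Ratio = ΔV_u / ΔV_c = Sy / S = 0.27 / 8.9 × 10^-4 = 303.4

ΔV_u / ΔV_c ≈ 303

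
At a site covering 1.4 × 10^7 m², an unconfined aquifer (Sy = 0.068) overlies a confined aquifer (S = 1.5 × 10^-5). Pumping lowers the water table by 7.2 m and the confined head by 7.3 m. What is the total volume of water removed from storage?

ΔV ≈ 6.86 × 10^6 m³

Unconfined: ΔV_u = Sy × A × Δh_u = 0.068 × 1.4 × 10^7 × 7.2 = 6.854 × 10^6 m³
Confined: ΔV_c = S × A × Δh_c = 1.5 × 10^-5 × 1.4 × 10^7 × 7.3 = 1533 m³
Total ΔV = 6.854 × 10^6 + 1533 = 6.856 × 10^6 m³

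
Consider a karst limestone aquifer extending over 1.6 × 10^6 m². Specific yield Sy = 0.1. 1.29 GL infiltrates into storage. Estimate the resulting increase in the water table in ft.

Δh ≈ 26.5 ft

ΔV = 1.29 GL = 1.29 × 10^6 m³
Δh = ΔV / (Sy × A) = 1.29 × 10^6 m³ / (0.1 × 1.6 × 10^6 m²) = 8.062 m
Δh = 8.062 m = 26.45 ft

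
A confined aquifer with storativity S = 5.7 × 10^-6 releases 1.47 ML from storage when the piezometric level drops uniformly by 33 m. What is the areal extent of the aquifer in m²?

A ≈ 7.81 × 10^6 m²

ΔV = 1.47 ML = 1470 m³
A = ΔV / (S × Δh) = 1470 / (5.7 × 10^-6 × 33) = 7.815 × 10^6 m²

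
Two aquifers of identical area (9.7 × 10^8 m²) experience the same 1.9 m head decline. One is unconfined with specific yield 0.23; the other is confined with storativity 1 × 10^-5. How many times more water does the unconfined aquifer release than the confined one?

ΔV_u / ΔV_c ≈ 23000

Unconfined: ΔV_u = Sy × A × Δh = 0.23 × 9.7 × 10^8 × 1.9 = 4.239 × 10^8 m³
Confined: ΔV_c = S × A × Δh = 1 × 10^-5 × 9.7 × 10^8 × 1.9 = 18430 m³
Ratio = ΔV_u / ΔV_c = Sy / S = 0.23 / 1 × 10^-5 = 23000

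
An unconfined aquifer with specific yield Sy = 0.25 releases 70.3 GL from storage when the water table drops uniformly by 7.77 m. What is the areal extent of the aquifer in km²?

A ≈ 36.2 km²

ΔV = 70.3 GL = 7.03 × 10^7 m³
A = ΔV / (Sy × Δh) = 7.03 × 10^7 / (0.25 × 7.77) = 3.619 × 10^7 m²
A = 3.619 × 10^7 m² = 36.19 km²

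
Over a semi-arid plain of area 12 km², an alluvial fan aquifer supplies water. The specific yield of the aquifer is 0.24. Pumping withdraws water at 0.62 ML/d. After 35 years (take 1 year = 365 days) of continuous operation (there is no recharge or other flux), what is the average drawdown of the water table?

A = 12 km² = 1.2 × 10^7 m²
Q = 0.62 ML/d = 620 m³/d
t = 35 years = 12780 d
ΔV = Q × t = 620 m³/d × 12780 d = 7.92 × 10^6 m³
Δh = ΔV / (Sy × A) = 7.92 × 10^6 / (0.24 × 1.2 × 10^7) = 2.75 m

Δh ≈ 2.75 m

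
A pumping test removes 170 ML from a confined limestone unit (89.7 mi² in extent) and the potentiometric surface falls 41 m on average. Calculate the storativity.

S ≈ 1.8 × 10^-5

A = 89.7 mi² = 2.323 × 10^8 m²
ΔV = 170 ML = 1.7 × 10^5 m³
S = ΔV / (A × Δh) = 1.7 × 10^5 m³ / (2.323 × 10^8 m² × 41 m) = 1.785 × 10^-5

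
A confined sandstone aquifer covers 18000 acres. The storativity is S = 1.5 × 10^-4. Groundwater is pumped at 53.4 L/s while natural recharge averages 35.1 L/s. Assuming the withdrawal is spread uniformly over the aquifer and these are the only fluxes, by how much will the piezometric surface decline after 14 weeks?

Δh ≈ 14.2 m

A = 18000 acres = 7.284 × 10^7 m²
Net abstraction = 53.4 − 35.1 = 18.3 L/s
Q_net = 18.3 L/s = 1581 m³/d
t = 14 weeks = 98 d
ΔV = Q × t = 1581 m³/d × 98 d = 1.549 × 10^5 m³
Δh = ΔV / (S × A) = 1.549 × 10^5 / (1.5 × 10^-4 × 7.284 × 10^7) = 14.18 m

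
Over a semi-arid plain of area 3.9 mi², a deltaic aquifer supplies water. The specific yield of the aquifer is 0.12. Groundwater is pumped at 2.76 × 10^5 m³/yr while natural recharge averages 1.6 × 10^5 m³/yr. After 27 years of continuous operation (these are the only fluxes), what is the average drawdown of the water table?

Δh ≈ 2.58 m

A = 3.9 mi² = 1.01 × 10^7 m²
Net abstraction = 2.76 × 10^5 − 1.6 × 10^5 = 1.16 × 10^5 m³/yr
Q_net = 1.16 × 10^5 m³/yr = 317.8 m³/d
t = 27 years = 9855 d
ΔV = Q × t = 317.8 m³/d × 9855 d = 3.132 × 10^6 m³
Δh = ΔV / (Sy × A) = 3.132 × 10^6 / (0.12 × 1.01 × 10^7) = 2.584 m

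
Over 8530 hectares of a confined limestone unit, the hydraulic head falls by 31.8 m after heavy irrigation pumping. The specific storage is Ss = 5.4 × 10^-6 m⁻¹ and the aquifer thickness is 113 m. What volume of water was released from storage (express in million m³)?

ΔV ≈ 1.66 million m³

S = Ss × b = 5.4 × 10^-6 m⁻¹ × 113 m = 6.102 × 10^-4
A = 8530 hectares = 8.53 × 10^7 m²
ΔV = S × A × Δh = 6.102 × 10^-4 × 8.53 × 10^7 m² × 31.8 m = 1.655 × 10^6 m³
ΔV = 1.655 × 10^6 m³ = 1.655 million m³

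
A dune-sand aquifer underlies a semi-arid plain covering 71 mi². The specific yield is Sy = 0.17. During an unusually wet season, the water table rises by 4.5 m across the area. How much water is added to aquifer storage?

A = 71 mi² = 1.839 × 10^8 m²
ΔV = Sy × A × Δh = 0.17 × 1.839 × 10^8 m² × 4.5 m = 1.407 × 10^8 m³

ΔV ≈ 1.41 × 10^8 m³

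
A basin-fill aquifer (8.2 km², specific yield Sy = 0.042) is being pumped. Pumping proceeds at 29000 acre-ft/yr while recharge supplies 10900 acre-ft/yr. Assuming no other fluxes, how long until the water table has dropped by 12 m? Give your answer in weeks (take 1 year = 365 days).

A = 8.2 km² = 8.2 × 10^6 m²
ΔV = Sy × A × Δh = 0.042 × 8.2 × 10^6 × 12 = 4.133 × 10^6 m³
Net withdrawal = 29000 − 10900 = 18100 acre-ft/yr = 61170 m³/d
t = ΔV / Q = 4.133 × 10^6 m³ / 61170 m³/d = 67.57 d
t = 67.57 d ≈ 9.652 weeks

t ≈ 9.65 weeks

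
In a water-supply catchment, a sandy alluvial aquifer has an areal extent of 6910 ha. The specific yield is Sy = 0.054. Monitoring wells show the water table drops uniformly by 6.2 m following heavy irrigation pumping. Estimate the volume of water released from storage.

A = 6910 ha = 6.91 × 10^7 m²
ΔV = Sy × A × Δh = 0.054 × 6.91 × 10^7 m² × 6.2 m = 2.313 × 10^7 m³

ΔV ≈ 2.31 × 10^7 m³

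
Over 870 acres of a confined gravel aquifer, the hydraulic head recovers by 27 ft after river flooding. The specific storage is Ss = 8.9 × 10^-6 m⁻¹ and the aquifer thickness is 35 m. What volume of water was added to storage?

S = Ss × b = 8.9 × 10^-6 m⁻¹ × 35 m = 3.115 × 10^-4
A = 870 acres = 3.521 × 10^6 m²
Δh = 27 ft = 8.23 m
ΔV = S × A × Δh = 3.115 × 10^-4 × 3.521 × 10^6 m² × 8.23 m = 9026 m³

ΔV ≈ 9030 m³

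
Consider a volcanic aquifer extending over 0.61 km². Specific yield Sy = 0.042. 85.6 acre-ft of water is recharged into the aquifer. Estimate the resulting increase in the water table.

A = 0.61 km² = 6.1 × 10^5 m²
ΔV = 85.6 acre-ft = 1.056 × 10^5 m³
Δh = ΔV / (Sy × A) = 1.056 × 10^5 m³ / (0.042 × 6.1 × 10^5 m²) = 4.121 m

Δh ≈ 4.12 m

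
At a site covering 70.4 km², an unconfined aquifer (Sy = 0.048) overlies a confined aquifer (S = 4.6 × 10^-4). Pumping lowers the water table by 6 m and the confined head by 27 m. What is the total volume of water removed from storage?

ΔV ≈ 2.11 × 10^7 m³

A = 70.4 km² = 7.04 × 10^7 m²
Unconfined: ΔV_u = Sy × A × Δh_u = 0.048 × 7.04 × 10^7 × 6 = 2.028 × 10^7 m³
Confined: ΔV_c = S × A × Δh_c = 4.6 × 10^-4 × 7.04 × 10^7 × 27 = 8.744 × 10^5 m³
Total ΔV = 2.028 × 10^7 + 8.744 × 10^5 = 2.115 × 10^7 m³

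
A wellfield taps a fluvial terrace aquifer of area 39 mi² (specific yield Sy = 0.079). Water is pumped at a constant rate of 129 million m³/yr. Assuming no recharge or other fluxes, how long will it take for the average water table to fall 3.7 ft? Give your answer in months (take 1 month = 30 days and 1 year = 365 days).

A = 39 mi² = 1.01 × 10^8 m²
Δh = 3.7 ft = 1.128 m
ΔV = Sy × A × Δh = 0.079 × 1.01 × 10^8 × 1.128 = 8.999 × 10^6 m³
Q = 129 million m³/yr = 3.534 × 10^5 m³/d
t = ΔV / Q = 8.999 × 10^6 m³ / 3.534 × 10^5 m³/d = 25.46 d
t = 25.46 d ≈ 0.8488 months

t ≈ 0.849 months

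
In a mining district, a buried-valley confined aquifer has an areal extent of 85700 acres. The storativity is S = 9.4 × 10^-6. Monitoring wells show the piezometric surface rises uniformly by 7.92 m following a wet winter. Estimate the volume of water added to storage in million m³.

A = 85700 acres = 3.468 × 10^8 m²
ΔV = S × A × Δh = 9.4 × 10^-6 × 3.468 × 10^8 m² × 7.92 m = 25820 m³
ΔV = 25820 m³ = 0.02582 million m³

ΔV ≈ 0.0258 million m³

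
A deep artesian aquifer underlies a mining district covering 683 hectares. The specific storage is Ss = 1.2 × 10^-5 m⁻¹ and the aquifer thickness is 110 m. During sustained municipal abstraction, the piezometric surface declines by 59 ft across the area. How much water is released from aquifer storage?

ΔV ≈ 1.62 × 10^5 m³

S = Ss × b = 1.2 × 10^-5 m⁻¹ × 110 m = 1.32 × 10^-3
A = 683 hectares = 6.83 × 10^6 m²
Δh = 59 ft = 17.98 m
ΔV = S × A × Δh = 0.00132 × 6.83 × 10^6 m² × 17.98 m = 1.621 × 10^5 m³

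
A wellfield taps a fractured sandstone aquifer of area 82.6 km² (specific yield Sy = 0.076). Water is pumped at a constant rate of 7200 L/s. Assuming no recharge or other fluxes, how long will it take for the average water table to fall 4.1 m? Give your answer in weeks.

t ≈ 5.91 weeks

A = 82.6 km² = 8.26 × 10^7 m²
ΔV = Sy × A × Δh = 0.076 × 8.26 × 10^7 × 4.1 = 2.574 × 10^7 m³
Q = 7200 L/s = 6.221 × 10^5 m³/d
t = ΔV / Q = 2.574 × 10^7 m³ / 6.221 × 10^5 m³/d = 41.37 d
t = 41.37 d ≈ 5.911 weeks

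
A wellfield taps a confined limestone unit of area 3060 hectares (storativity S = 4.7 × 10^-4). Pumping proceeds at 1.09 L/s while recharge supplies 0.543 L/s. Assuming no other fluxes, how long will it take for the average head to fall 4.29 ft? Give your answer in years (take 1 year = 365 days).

t ≈ 1.09 years

A = 3060 hectares = 3.06 × 10^7 m²
Δh = 4.29 ft = 1.308 m
ΔV = S × A × Δh = 4.7 × 10^-4 × 3.06 × 10^7 × 1.308 = 18810 m³
Net withdrawal = 1.09 − 0.543 = 0.547 L/s = 47.26 m³/d
t = ΔV / Q = 18810 m³ / 47.26 m³/d = 397.9 d
t = 397.9 d ≈ 1.09 years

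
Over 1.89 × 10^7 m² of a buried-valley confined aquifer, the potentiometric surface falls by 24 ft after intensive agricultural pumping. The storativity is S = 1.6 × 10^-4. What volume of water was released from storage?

ΔV ≈ 22100 m³

Δh = 24 ft = 7.315 m
ΔV = S × A × Δh = 1.6 × 10^-4 × 1.89 × 10^7 m² × 7.315 m = 22120 m³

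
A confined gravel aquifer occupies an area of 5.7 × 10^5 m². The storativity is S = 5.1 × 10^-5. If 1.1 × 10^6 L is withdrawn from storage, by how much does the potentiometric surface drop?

ΔV = 1.1 × 10^6 L = 1100 m³
Δh = ΔV / (S × A) = 1100 m³ / (5.1 × 10^-5 × 5.7 × 10^5 m²) = 37.84 m

Δh ≈ 37.8 m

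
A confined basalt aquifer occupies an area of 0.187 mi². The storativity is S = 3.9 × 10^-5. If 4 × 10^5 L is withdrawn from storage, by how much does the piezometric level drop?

A = 0.187 mi² = 4.843 × 10^5 m²
ΔV = 4 × 10^5 L = 400 m³
Δh = ΔV / (S × A) = 400 m³ / (3.9 × 10^-5 × 4.843 × 10^5 m²) = 21.18 m

Δh ≈ 21.2 m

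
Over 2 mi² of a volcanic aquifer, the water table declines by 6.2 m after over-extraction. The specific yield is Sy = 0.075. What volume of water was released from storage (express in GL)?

A = 2 mi² = 5.18 × 10^6 m²
ΔV = Sy × A × Δh = 0.075 × 5.18 × 10^6 m² × 6.2 m = 2.409 × 10^6 m³
ΔV = 2.409 × 10^6 m³ = 2.409 GL

ΔV ≈ 2.41 GL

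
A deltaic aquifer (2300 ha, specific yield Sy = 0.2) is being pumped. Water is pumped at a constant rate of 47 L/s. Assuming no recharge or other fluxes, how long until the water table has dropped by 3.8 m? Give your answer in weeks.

t ≈ 615 weeks

A = 2300 ha = 2.3 × 10^7 m²
ΔV = Sy × A × Δh = 0.2 × 2.3 × 10^7 × 3.8 = 1.748 × 10^7 m³
Q = 47 L/s = 4061 m³/d
t = ΔV / Q = 1.748 × 10^7 m³ / 4061 m³/d = 4305 d
t = 4305 d ≈ 614.9 weeks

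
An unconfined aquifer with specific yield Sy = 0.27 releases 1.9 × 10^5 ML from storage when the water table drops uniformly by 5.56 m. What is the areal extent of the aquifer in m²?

A ≈ 1.27 × 10^8 m²

ΔV = 1.9 × 10^5 ML = 1.9 × 10^8 m³
A = ΔV / (Sy × Δh) = 1.9 × 10^8 / (0.27 × 5.56) = 1.266 × 10^8 m²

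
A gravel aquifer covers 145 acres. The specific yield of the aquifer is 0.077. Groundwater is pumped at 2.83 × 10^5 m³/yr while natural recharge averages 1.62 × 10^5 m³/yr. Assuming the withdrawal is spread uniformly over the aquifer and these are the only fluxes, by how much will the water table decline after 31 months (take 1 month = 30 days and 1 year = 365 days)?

A = 145 acres = 5.868 × 10^5 m²
Net abstraction = 2.83 × 10^5 − 1.62 × 10^5 = 1.21 × 10^5 m³/yr
Q_net = 1.21 × 10^5 m³/yr = 331.5 m³/d
t = 31 months = 930 d
ΔV = Q × t = 331.5 m³/d × 930 d = 3.083 × 10^5 m³
Δh = ΔV / (Sy × A) = 3.083 × 10^5 / (0.077 × 5.868 × 10^5) = 6.823 m

Δh ≈ 6.82 m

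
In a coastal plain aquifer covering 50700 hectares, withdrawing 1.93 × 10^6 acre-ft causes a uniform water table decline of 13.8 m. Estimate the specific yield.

A = 50700 hectares = 5.07 × 10^8 m²
ΔV = 1.93 × 10^6 acre-ft = 2.381 × 10^9 m³
Sy = ΔV / (A × Δh) = 2.381 × 10^9 m³ / (5.07 × 10^8 m² × 13.8 m) = 0.3403

Sy ≈ 0.34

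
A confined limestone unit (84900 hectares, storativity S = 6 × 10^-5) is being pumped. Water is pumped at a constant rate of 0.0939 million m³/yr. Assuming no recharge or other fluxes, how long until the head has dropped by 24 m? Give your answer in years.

A = 84900 hectares = 8.49 × 10^8 m²
ΔV = S × A × Δh = 6 × 10^-5 × 8.49 × 10^8 × 24 = 1.223 × 10^6 m³
Q = 0.0939 million m³/yr = 257.3 m³/d
t = ΔV / Q = 1.223 × 10^6 m³ / 257.3 m³/d = 4752 d
t = 4752 d ≈ 13.02 years

t ≈ 13 years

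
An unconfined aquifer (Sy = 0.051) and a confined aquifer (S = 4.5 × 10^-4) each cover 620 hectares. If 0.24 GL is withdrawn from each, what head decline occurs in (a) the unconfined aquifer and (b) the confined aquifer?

Δh_u ≈ 0.759 m; Δh_c ≈ 86 m

A = 620 hectares = 6.2 × 10^6 m²
ΔV = 0.24 GL = 2.4 × 10^5 m³
Unconfined: Δh_u = ΔV/(Sy·A) = 2.4 × 10^5/(0.051 × 6.2 × 10^6) = 0.759 m
Confined: Δh_c = ΔV/(S·A) = 2.4 × 10^5/(4.5 × 10^-4 × 6.2 × 10^6) = 86.02 m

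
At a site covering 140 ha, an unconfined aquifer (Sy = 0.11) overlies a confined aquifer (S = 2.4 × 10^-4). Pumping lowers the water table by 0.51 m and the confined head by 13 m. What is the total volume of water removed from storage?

A = 140 ha = 1.4 × 10^6 m²
Unconfined: ΔV_u = Sy × A × Δh_u = 0.11 × 1.4 × 10^6 × 0.51 = 78540 m³
Confined: ΔV_c = S × A × Δh_c = 2.4 × 10^-4 × 1.4 × 10^6 × 13 = 4368 m³
Total ΔV = 78540 + 4368 = 82910 m³

ΔV ≈ 82900 m³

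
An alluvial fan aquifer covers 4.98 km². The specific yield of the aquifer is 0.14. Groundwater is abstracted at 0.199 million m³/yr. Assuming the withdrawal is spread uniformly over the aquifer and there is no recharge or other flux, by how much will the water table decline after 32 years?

A = 4.98 km² = 4.98 × 10^6 m²
Q = 0.199 million m³/yr = 545.2 m³/d
t = 32 years = 11680 d
ΔV = Q × t = 545.2 m³/d × 11680 d = 6.368 × 10^6 m³
Δh = ΔV / (Sy × A) = 6.368 × 10^6 / (0.14 × 4.98 × 10^6) = 9.134 m

Δh ≈ 9.13 m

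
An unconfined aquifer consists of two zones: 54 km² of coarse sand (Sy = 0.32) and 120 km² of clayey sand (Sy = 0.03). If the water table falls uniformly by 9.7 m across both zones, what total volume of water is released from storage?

ΔV ≈ 2.03 × 10^8 m³

A₁ = 54 km² = 5.4 × 10^7 m²; A₂ = 120 km² = 1.2 × 10^8 m²
ΔV₁ = 0.32 × 5.4 × 10^7 × 9.7 = 1.676 × 10^8 m³
ΔV₂ = 0.03 × 1.2 × 10^8 × 9.7 = 3.492 × 10^7 m³
ΔV = ΔV₁ + ΔV₂ = 2.025 × 10^8 m³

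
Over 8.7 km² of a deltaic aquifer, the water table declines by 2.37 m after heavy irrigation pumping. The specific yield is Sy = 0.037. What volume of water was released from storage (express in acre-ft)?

ΔV ≈ 618 acre-ft

A = 8.7 km² = 8.7 × 10^6 m²
ΔV = Sy × A × Δh = 0.037 × 8.7 × 10^6 m² × 2.37 m = 7.629 × 10^5 m³
ΔV = 7.629 × 10^5 m³ = 618.5 acre-ft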